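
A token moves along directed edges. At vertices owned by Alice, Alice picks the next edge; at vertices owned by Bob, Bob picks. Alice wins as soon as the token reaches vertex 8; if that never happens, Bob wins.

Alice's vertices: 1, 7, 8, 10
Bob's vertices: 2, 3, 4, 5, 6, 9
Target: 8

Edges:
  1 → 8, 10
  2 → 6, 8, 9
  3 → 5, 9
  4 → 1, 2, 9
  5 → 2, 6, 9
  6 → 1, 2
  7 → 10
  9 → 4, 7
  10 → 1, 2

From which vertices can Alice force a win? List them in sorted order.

1, 7, 8, 10

A0 = {8}
A1: add {1} — 1 (Alice) has 1→8.
A2: add {10} — 10 (Alice) has 10→1.
A3: add {7} — 7 (Alice) has 7→10.
A4 = A3; e.g. 2 (Bob) can still go to 6. Fixed point.
Alice's winning region = {1, 7, 8, 10}.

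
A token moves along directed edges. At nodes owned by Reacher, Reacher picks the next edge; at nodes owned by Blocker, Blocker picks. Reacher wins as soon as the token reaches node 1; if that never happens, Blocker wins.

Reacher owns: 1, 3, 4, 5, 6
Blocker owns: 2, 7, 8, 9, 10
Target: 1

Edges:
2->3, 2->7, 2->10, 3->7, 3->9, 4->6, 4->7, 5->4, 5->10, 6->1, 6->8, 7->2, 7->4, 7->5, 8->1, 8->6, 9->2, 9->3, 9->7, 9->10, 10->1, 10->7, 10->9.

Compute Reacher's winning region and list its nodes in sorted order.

A0 = {1}
A1: add {6} — 6 (Reacher) has 6→1.
A2: add {4, 8} — 4 (Reacher) has 4→6; 8 (Blocker): all of {1, 6} already in.
A3: add {5} — 5 (Reacher) has 5→4.
A4 = A3; e.g. 2 (Blocker) can still go to 3. Fixed point.
Reacher's winning region = {1, 4, 5, 6, 8}.

1, 4, 5, 6, 8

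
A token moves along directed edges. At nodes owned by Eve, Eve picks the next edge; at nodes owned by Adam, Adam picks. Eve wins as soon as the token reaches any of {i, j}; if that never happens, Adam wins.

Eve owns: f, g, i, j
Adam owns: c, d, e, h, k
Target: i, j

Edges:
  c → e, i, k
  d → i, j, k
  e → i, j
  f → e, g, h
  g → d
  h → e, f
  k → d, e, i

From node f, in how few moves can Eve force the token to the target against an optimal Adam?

A0 = {i, j}
A1: add {e} — e (Adam): all of {i, j} already in.
A2: add {f} — f (Eve) has f→e.
f enters the attractor at level 2, so Eve can force the target in 2 moves from there.

2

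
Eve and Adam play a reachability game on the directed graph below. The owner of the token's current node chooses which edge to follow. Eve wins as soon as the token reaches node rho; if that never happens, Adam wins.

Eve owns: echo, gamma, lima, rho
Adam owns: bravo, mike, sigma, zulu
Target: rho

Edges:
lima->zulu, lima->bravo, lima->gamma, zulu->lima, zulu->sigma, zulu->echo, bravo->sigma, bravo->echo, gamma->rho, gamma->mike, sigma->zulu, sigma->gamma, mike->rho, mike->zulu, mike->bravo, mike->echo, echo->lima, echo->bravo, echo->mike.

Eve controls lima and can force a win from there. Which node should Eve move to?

A0 = {rho}
A1: add {gamma} — gamma (Eve) has gamma→rho.
A2: add {lima} — lima (Eve) has lima→gamma.
A3: add {echo} — echo (Eve) has echo→lima.
A4 = A3; e.g. zulu (Adam) can still go to sigma. Fixed point.
From lima, successor gamma is in the attractor (rank 1); the other successors bravo, zulu are not.

gamma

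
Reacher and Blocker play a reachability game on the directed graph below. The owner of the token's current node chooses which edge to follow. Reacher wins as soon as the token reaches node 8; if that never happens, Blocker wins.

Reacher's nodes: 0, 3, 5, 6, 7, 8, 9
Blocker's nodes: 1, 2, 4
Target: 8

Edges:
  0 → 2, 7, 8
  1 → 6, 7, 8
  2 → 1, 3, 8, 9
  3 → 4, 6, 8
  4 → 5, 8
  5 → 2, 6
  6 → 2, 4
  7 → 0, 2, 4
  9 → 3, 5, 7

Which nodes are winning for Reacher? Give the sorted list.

A0 = {8}
A1: add {0, 3} — 0 (Reacher) has 0→8; 3 (Reacher) has 3→8.
A2: add {7, 9} — 7 (Reacher) has 7→0; 9 (Reacher) has 9→3.
A3 = A2; e.g. 1 (Blocker) can still go to 6. Fixed point.
Reacher's winning region = {0, 3, 7, 8, 9}.

0, 3, 7, 8, 9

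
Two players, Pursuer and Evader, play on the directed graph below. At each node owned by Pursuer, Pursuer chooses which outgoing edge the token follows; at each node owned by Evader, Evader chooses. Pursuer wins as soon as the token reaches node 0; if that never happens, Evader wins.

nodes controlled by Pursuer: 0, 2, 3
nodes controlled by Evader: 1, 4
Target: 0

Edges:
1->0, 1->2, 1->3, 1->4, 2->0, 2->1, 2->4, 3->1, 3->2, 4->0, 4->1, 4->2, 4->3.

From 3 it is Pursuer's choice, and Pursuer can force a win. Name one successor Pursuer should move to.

A0 = {0}
A1: add {2} — 2 (Pursuer) has 2→0.
A2: add {3} — 3 (Pursuer) has 3→2.
A3 = A2; e.g. 1 (Evader) can still go to 4. Fixed point.
From 3, successor 2 is in the attractor (rank 1); the other successor 1 is not.

2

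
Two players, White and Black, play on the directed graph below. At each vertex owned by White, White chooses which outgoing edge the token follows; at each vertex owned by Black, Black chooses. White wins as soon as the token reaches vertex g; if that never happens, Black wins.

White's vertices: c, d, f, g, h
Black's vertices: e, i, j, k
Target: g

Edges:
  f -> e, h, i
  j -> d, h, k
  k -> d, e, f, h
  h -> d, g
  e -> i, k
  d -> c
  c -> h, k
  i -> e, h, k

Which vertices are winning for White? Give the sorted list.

A0 = {g}
A1: add {h} — h (White) has h→g.
A2: add {c, f} — c (White) has c→h; f (White) has f→h.
A3: add {d} — d (White) has d→c.
A4 = A3; e.g. e (Black) can still go to i. Fixed point.
White's winning region = {c, d, f, g, h}.

c, d, f, g, h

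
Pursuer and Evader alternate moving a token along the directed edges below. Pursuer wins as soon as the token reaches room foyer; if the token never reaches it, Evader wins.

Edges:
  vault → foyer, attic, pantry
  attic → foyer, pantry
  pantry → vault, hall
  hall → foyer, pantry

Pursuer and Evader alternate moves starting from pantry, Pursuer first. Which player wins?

Track states (vertex, player-to-move).
A0 = {(foyer,Pursuer), (foyer,Evader)}
A1: add {(vault,Pursuer), (attic,Pursuer), (hall,Pursuer)}.
A2: add {(pantry,Evader)}.
A3 = A2; e.g. (vault,Evader) stays out. (pantry,Pursuer) never enters ⇒ Evader avoids the target.

Evader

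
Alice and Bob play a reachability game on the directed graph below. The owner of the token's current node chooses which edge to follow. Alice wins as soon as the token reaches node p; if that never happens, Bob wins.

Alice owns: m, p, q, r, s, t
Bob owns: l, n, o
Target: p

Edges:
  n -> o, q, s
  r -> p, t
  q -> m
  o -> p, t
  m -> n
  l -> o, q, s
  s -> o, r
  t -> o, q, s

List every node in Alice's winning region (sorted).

o, p, r, s, t

A0 = {p}
A1: add {r} — r (Alice) has r→p.
A2: add {s} — s (Alice) has s→r.
A3: add {t} — t (Alice) has t→s.
A4: add {o} — o (Bob): all of {p, t} already in.
A5 = A4; e.g. l (Bob) can still go to q. Fixed point.
Alice's winning region = {o, p, r, s, t}.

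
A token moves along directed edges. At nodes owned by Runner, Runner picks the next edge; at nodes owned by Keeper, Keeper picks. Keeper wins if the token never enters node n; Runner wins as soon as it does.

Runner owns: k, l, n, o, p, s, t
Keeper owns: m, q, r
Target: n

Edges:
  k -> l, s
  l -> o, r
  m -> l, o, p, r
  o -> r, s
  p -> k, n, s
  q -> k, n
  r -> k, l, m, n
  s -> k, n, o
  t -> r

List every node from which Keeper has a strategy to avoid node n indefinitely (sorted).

m, r, t

A0 = {n}
A1: add {p, s} — p (Runner) has p→n; s (Runner) has s→n.
A2: add {k, o} — k (Runner) has k→s; o (Runner) has o→s.
A3: add {l, q} — l (Runner) has l→o; q (Keeper): all of {k, n} already in.
A4 = A3; e.g. m (Keeper) can still go to r. Fixed point.
Runner's attractor = {k, l, n, o, p, q, s}; Keeper avoids the target exactly from the complement.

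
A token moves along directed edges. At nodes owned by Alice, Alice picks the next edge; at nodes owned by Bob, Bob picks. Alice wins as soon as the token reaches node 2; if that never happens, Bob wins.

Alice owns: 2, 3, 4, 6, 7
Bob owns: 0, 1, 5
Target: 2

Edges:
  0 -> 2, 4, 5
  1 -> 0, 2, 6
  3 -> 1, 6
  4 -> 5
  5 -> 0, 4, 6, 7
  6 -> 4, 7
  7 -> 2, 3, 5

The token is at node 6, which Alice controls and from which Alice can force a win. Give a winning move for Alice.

A0 = {2}
A1: add {7} — 7 (Alice) has 7→2.
A2: add {6} — 6 (Alice) has 6→7.
A3: add {3} — 3 (Alice) has 3→6.
A4 = A3; e.g. 0 (Bob) can still go to 4. Fixed point.
From 6, successor 7 is in the attractor (rank 1); the other successor 4 is not.

7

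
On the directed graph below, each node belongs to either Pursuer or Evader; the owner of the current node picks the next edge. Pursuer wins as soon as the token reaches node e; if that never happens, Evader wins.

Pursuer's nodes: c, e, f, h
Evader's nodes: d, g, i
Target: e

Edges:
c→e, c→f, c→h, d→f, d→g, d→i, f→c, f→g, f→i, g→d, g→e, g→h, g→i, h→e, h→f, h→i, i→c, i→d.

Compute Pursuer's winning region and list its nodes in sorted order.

c, e, f, h

A0 = {e}
A1: add {c, h} — c (Pursuer) has c→e; h (Pursuer) has h→e.
A2: add {f} — f (Pursuer) has f→c.
A3 = A2; e.g. d (Evader) can still go to g. Fixed point.
Pursuer's winning region = {c, e, f, h}.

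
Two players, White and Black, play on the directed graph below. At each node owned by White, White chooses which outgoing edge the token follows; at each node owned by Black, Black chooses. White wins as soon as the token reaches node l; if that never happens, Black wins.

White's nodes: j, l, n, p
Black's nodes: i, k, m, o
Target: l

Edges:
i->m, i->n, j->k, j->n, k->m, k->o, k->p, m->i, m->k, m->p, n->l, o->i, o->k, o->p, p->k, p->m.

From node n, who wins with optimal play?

A0 = {l}
A1: add {n} — n (White) has n→l.
n ∈ A1, so White can force the target.

White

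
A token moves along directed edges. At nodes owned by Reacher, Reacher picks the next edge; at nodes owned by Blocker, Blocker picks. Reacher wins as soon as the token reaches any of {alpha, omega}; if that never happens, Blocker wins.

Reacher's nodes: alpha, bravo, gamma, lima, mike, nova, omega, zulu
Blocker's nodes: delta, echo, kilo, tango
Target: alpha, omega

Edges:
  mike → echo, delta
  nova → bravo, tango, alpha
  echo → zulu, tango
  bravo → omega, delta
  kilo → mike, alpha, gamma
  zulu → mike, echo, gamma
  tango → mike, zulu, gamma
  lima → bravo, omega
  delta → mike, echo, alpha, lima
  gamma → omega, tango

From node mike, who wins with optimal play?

A0 = {alpha, omega}
A1: add {bravo, gamma, lima, nova} — nova (Reacher) has nova→alpha; bravo (Reacher) has bravo→omega; lima (Reacher) has lima→omega; gamma (Reacher) has gamma→omega.
A2: add {zulu} — zulu (Reacher) has zulu→gamma.
A3 = A2; e.g. mike (Reacher) has no edge into A2. Fixed point.
mike never enters the attractor, so Blocker can avoid the target forever.

Blocker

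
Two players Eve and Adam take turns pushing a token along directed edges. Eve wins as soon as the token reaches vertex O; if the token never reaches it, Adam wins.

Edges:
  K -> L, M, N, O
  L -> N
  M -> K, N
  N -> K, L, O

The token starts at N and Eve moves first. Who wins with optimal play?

Track states (vertex, player-to-move).
A0 = {(O,Eve), (O,Adam)}
A1: add {(K,Eve), (N,Eve)}.
(N,Eve) ∈ A1 ⇒ Eve forces the target.

Eve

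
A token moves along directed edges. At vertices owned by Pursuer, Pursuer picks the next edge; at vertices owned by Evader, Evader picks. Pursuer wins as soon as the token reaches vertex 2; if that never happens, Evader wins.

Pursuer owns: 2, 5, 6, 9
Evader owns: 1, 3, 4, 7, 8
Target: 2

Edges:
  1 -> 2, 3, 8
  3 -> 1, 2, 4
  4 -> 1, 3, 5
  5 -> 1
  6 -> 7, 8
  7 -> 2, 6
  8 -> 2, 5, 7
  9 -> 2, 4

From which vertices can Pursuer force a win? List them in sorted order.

A0 = {2}
A1: add {9} — 9 (Pursuer) has 9→2.
A2 = A1; e.g. 1 (Evader) can still go to 3. Fixed point.
Pursuer's winning region = {2, 9}.

2, 9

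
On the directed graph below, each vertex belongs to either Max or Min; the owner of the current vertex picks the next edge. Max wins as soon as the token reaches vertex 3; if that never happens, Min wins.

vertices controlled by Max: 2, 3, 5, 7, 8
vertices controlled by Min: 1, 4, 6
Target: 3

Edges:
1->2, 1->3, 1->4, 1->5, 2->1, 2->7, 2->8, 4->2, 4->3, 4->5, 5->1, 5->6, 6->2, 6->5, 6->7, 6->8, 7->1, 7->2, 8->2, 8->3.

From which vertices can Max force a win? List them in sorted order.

2, 3, 7, 8

A0 = {3}
A1: add {8} — 8 (Max) has 8→3.
A2: add {2} — 2 (Max) has 2→8.
A3: add {7} — 7 (Max) has 7→2.
A4 = A3; e.g. 1 (Min) can still go to 4. Fixed point.
Max's winning region = {2, 3, 7, 8}.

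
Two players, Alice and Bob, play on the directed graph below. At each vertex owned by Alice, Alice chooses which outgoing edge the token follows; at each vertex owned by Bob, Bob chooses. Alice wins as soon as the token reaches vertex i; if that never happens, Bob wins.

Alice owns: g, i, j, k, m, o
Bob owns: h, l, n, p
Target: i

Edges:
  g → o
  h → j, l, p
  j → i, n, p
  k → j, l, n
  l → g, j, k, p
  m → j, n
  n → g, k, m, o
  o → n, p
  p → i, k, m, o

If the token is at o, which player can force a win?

A0 = {i}
A1: add {j} — j (Alice) has j→i.
A2: add {k, m} — k (Alice) has k→j; m (Alice) has m→j.
A3 = A2; e.g. g (Alice) has no edge into A2. Fixed point.
o never enters the attractor, so Bob can avoid the target forever.

Bob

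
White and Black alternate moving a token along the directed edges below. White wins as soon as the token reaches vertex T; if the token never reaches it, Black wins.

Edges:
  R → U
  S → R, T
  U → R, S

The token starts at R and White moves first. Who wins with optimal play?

Track states (vertex, player-to-move).
A0 = {(T,White), (T,Black)}
A1: add {(S,White)}.
A2 = A1; e.g. (R,White) stays out. (R,White) never enters ⇒ Black avoids the target.

Black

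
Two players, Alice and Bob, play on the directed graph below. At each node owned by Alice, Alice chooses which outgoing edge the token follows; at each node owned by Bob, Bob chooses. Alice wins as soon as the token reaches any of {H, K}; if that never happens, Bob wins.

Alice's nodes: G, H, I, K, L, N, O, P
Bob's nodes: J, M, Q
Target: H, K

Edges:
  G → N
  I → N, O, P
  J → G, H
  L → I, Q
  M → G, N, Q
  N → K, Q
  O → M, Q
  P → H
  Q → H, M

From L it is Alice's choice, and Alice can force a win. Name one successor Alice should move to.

I

A0 = {H, K}
A1: add {N, P} — N (Alice) has N→K; P (Alice) has P→H.
A2: add {G, I} — G (Alice) has G→N; I (Alice) has I→N.
A3: add {J, L} — J (Bob): all of {G, H} already in; L (Alice) has L→I.
A4 = A3; e.g. M (Bob) can still go to Q. Fixed point.
From L, successor I is in the attractor (rank 2); the other successor Q is not.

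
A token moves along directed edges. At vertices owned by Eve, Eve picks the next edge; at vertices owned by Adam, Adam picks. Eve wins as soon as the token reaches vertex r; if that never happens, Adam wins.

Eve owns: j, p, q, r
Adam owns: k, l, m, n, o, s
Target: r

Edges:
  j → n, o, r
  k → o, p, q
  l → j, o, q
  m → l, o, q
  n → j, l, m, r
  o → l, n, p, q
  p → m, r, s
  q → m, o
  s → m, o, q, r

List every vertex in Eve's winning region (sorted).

A0 = {r}
A1: add {j, p} — j (Eve) has j→r; p (Eve) has p→r.
A2 = A1; e.g. k (Adam) can still go to o. Fixed point.
Eve's winning region = {j, p, r}.

j, p, r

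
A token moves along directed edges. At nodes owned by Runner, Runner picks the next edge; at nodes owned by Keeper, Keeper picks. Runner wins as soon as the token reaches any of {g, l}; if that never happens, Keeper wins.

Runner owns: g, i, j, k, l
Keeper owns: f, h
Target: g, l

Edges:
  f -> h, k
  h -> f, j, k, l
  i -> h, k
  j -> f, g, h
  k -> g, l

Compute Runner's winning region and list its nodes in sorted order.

A0 = {g, l}
A1: add {j, k} — j (Runner) has j→g; k (Runner) has k→g.
A2: add {i} — i (Runner) has i→k.
A3 = A2; e.g. f (Keeper) can still go to h. Fixed point.
Runner's winning region = {g, i, j, k, l}.

g, i, j, k, l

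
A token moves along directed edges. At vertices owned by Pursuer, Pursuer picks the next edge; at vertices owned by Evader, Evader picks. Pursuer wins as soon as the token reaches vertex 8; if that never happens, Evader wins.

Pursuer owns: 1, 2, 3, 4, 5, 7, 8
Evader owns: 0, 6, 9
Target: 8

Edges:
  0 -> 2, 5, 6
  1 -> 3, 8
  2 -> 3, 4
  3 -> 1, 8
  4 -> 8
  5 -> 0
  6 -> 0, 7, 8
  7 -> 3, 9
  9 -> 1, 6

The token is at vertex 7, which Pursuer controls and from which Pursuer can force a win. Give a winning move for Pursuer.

3

A0 = {8}
A1: add {1, 3, 4} — 1 (Pursuer) has 1→8; 3 (Pursuer) has 3→8; 4 (Pursuer) has 4→8.
A2: add {2, 7} — 2 (Pursuer) has 2→3; 7 (Pursuer) has 7→3.
A3 = A2; e.g. 0 (Evader) can still go to 5. Fixed point.
From 7, successor 3 is in the attractor (rank 1); the other successor 9 is not.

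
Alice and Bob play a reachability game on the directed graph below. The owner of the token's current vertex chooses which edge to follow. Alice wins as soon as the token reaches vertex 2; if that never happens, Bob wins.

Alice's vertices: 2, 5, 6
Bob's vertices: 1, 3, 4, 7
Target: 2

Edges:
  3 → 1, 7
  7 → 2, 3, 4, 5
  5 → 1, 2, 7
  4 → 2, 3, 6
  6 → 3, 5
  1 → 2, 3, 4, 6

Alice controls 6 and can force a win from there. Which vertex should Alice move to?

5

A0 = {2}
A1: add {5} — 5 (Alice) has 5→2.
A2: add {6} — 6 (Alice) has 6→5.
A3 = A2; e.g. 1 (Bob) can still go to 3. Fixed point.
From 6, successor 5 is in the attractor (rank 1); the other successor 3 is not.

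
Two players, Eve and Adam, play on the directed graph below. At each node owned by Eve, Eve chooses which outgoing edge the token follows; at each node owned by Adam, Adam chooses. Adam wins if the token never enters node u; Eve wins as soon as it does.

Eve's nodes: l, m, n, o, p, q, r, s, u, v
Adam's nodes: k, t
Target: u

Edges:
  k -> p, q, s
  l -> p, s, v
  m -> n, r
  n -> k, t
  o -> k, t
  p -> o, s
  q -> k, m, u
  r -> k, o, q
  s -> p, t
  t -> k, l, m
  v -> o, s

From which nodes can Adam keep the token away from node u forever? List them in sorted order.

k, l, n, o, p, s, t, v

A0 = {u}
A1: add {q} — q (Eve) has q→u.
A2: add {r} — r (Eve) has r→q.
A3: add {m} — m (Eve) has m→r.
A4 = A3; e.g. k (Adam) can still go to p. Fixed point.
Eve's attractor = {m, q, r, u}; Adam avoids the target exactly from the complement.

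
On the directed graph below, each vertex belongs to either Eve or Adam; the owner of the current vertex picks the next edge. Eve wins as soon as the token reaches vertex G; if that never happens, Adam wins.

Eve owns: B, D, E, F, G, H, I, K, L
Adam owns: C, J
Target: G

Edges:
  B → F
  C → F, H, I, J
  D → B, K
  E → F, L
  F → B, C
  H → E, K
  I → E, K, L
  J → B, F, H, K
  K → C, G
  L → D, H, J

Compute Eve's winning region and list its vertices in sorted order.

D, E, G, H, I, K, L

A0 = {G}
A1: add {K} — K (Eve) has K→G.
A2: add {D, H, I} — D (Eve) has D→K; H (Eve) has H→K; I (Eve) has I→K.
A3: add {L} — L (Eve) has L→D.
A4: add {E} — E (Eve) has E→L.
A5 = A4; e.g. B (Eve) has no edge into A4. Fixed point.
Eve's winning region = {D, E, G, H, I, K, L}.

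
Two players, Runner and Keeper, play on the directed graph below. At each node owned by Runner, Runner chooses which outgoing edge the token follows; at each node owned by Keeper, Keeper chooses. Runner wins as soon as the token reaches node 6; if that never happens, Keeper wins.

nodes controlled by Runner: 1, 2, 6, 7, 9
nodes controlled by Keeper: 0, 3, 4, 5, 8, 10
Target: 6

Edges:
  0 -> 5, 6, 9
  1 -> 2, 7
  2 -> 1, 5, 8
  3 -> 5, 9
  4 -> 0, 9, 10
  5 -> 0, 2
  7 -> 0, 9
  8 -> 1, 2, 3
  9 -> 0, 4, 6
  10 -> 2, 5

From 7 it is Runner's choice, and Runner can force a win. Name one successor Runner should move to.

A0 = {6}
A1: add {9} — 9 (Runner) has 9→6.
A2: add {7} — 7 (Runner) has 7→9.
A3: add {1} — 1 (Runner) has 1→7.
A4: add {2} — 2 (Runner) has 2→1.
A5 = A4; e.g. 0 (Keeper) can still go to 5. Fixed point.
From 7, successor 9 is in the attractor (rank 1); the other successor 0 is not.

9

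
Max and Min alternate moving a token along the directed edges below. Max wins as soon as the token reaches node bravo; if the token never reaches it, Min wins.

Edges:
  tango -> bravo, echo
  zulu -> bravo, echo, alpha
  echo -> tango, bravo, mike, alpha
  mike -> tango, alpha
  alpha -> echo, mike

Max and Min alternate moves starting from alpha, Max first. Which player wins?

Min

Track states (vertex, player-to-move).
A0 = {(bravo,Max), (bravo,Min)}
A1: add {(tango,Max), (zulu,Max), (echo,Max)}.
A2: add {(tango,Min)}.
A3: add {(mike,Max)}.
A4: add {(alpha,Min)}.
A5 = A4; e.g. (zulu,Min) stays out. (alpha,Max) never enters ⇒ Min avoids the target.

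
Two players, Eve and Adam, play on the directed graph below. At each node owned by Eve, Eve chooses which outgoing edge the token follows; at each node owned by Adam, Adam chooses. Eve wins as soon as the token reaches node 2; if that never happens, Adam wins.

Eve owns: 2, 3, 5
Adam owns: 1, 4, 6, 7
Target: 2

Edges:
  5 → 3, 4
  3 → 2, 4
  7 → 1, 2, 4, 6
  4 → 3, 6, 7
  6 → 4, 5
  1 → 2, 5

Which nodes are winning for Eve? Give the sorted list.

1, 2, 3, 5

A0 = {2}
A1: add {3} — 3 (Eve) has 3→2.
A2: add {5} — 5 (Eve) has 5→3.
A3: add {1} — 1 (Adam): all of {2, 5} already in.
A4 = A3; e.g. 4 (Adam) can still go to 6. Fixed point.
Eve's winning region = {1, 2, 3, 5}.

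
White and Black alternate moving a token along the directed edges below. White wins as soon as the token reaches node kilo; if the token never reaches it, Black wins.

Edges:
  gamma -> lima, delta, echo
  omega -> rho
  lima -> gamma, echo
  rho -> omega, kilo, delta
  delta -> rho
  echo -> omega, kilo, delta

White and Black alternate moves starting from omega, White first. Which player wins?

Track states (vertex, player-to-move).
A0 = {(kilo,White), (kilo,Black)}
A1: add {(rho,White), (echo,White)}.
A2: add {(omega,Black), (delta,Black)}.
A3: add {(gamma,White)}.
A4: add {(lima,Black)}.
A5 = A4; e.g. (gamma,Black) stays out. (omega,White) never enters ⇒ Black avoids the target.

Black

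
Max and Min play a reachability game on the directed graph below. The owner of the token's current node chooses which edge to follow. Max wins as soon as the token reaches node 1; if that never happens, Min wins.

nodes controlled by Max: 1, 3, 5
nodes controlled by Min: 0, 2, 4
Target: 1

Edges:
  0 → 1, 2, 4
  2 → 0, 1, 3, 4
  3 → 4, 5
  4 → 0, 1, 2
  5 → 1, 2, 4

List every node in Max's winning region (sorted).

1, 3, 5

A0 = {1}
A1: add {5} — 5 (Max) has 5→1.
A2: add {3} — 3 (Max) has 3→5.
A3 = A2; e.g. 0 (Min) can still go to 2. Fixed point.
Max's winning region = {1, 3, 5}.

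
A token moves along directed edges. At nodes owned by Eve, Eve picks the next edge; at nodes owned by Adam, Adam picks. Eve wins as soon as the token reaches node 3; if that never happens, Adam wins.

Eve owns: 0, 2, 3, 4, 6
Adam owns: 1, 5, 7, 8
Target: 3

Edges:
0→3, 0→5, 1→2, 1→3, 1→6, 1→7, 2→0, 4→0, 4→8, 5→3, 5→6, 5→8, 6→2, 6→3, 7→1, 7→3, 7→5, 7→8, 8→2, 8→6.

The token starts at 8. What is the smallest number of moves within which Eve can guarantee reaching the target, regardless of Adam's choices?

A0 = {3}
A1: add {0, 6} — 0 (Eve) has 0→3; 6 (Eve) has 6→3.
A2: add {2, 4} — 2 (Eve) has 2→0; 4 (Eve) has 4→0.
A3: add {8} — 8 (Adam): all of {2, 6} already in.
8 enters the attractor at level 3, so Eve can force the target in 3 moves from there.

3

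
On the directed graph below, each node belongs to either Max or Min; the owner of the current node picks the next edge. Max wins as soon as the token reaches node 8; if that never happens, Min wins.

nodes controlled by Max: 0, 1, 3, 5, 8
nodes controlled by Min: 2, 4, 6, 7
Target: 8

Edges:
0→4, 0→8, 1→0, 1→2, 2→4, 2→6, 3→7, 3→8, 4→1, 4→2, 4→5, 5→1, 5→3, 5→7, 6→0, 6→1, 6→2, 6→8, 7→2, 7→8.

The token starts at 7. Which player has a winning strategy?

Min

A0 = {8}
A1: add {0, 3} — 0 (Max) has 0→8; 3 (Max) has 3→8.
A2: add {1, 5} — 1 (Max) has 1→0; 5 (Max) has 5→3.
A3 = A2; e.g. 2 (Min) can still go to 4. Fixed point.
7 never enters the attractor, so Min can avoid the target forever.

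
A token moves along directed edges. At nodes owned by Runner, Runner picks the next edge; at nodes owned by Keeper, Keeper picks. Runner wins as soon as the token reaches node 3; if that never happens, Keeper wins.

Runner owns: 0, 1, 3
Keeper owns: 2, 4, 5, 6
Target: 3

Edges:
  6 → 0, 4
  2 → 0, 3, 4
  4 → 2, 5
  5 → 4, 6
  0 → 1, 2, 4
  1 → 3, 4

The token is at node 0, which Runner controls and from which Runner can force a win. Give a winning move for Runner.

A0 = {3}
A1: add {1} — 1 (Runner) has 1→3.
A2: add {0} — 0 (Runner) has 0→1.
A3 = A2; e.g. 2 (Keeper) can still go to 4. Fixed point.
From 0, successor 1 is in the attractor (rank 1); the other successors 2, 4 are not.

1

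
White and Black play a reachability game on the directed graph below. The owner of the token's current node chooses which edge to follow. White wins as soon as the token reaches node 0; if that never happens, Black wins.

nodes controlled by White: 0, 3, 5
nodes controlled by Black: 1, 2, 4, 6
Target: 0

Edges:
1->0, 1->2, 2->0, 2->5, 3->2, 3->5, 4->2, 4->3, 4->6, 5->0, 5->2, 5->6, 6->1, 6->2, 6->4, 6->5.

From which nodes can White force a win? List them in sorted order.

A0 = {0}
A1: add {5} — 5 (White) has 5→0.
A2: add {2, 3} — 2 (Black): all of {0, 5} already in; 3 (White) has 3→5.
A3: add {1} — 1 (Black): all of {0, 2} already in.
A4 = A3; e.g. 4 (Black) can still go to 6. Fixed point.
White's winning region = {0, 1, 2, 3, 5}.

0, 1, 2, 3, 5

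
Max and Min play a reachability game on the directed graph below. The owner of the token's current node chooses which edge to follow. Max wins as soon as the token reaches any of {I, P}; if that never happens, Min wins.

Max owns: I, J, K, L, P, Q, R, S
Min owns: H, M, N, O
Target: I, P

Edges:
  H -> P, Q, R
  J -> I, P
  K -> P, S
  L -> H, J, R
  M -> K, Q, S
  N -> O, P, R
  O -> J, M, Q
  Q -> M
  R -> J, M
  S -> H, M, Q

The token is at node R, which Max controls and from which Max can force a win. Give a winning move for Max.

A0 = {I, P}
A1: add {J, K} — J (Max) has J→I; K (Max) has K→P.
A2: add {L, R} — L (Max) has L→J; R (Max) has R→J.
A3 = A2; e.g. H (Min) can still go to Q. Fixed point.
From R, successor J is in the attractor (rank 1); the other successor M is not.

J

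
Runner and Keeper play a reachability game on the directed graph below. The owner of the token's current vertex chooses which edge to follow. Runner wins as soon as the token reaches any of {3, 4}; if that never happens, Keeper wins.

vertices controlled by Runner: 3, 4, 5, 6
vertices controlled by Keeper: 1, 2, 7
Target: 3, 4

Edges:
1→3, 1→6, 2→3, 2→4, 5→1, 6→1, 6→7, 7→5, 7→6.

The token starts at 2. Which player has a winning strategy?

A0 = {3, 4}
A1: add {2} — 2 (Keeper): all of {3, 4} already in.
A2 = A1; e.g. 1 (Keeper) can still go to 6. Fixed point.
2 ∈ A1, so Runner can force the target.

Runner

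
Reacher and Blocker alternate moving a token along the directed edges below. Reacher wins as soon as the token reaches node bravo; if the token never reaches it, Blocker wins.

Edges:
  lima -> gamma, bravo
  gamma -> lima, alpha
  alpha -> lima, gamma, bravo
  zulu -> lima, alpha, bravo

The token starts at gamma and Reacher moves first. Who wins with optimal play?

Track states (vertex, player-to-move).
A0 = {(bravo,Reacher), (bravo,Blocker)}
A1: add {(lima,Reacher), (alpha,Reacher), (zulu,Reacher)}.
A2: add {(gamma,Blocker), (zulu,Blocker)}.
A3 = A2; e.g. (lima,Blocker) stays out. (gamma,Reacher) never enters ⇒ Blocker avoids the target.

Blocker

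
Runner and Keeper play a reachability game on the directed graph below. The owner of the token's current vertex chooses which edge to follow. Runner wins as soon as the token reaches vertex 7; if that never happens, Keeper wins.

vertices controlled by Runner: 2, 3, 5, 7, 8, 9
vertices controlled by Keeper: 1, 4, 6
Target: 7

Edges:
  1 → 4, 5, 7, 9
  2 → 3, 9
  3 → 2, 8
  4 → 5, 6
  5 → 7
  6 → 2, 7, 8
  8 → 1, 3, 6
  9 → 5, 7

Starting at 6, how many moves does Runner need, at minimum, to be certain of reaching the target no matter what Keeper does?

5

A0 = {7}
A1: add {5, 9} — 5 (Runner) has 5→7; 9 (Runner) has 9→7.
A2: add {2} — 2 (Runner) has 2→9.
A3: add {3} — 3 (Runner) has 3→2.
A4: add {8} — 8 (Runner) has 8→3.
A5: add {6} — 6 (Keeper): all of {2, 7, 8} already in.
6 enters the attractor at level 5, so Runner can force the target in 5 moves from there.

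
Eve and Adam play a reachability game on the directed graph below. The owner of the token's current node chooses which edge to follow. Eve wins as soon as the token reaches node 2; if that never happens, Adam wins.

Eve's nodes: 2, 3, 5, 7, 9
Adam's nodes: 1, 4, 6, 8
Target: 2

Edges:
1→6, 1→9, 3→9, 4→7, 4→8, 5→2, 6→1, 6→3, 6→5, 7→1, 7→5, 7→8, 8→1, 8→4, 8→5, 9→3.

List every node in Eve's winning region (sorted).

A0 = {2}
A1: add {5} — 5 (Eve) has 5→2.
A2: add {7} — 7 (Eve) has 7→5.
A3 = A2; e.g. 1 (Adam) can still go to 6. Fixed point.
Eve's winning region = {2, 5, 7}.

2, 5, 7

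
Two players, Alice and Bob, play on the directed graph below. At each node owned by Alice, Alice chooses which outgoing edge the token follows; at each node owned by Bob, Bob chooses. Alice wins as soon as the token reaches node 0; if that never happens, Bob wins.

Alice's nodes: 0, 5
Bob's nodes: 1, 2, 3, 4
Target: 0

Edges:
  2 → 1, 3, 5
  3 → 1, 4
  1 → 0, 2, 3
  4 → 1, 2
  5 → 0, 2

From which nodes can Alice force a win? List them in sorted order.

A0 = {0}
A1: add {5} — 5 (Alice) has 5→0.
A2 = A1; e.g. 1 (Bob) can still go to 2. Fixed point.
Alice's winning region = {0, 5}.

0, 5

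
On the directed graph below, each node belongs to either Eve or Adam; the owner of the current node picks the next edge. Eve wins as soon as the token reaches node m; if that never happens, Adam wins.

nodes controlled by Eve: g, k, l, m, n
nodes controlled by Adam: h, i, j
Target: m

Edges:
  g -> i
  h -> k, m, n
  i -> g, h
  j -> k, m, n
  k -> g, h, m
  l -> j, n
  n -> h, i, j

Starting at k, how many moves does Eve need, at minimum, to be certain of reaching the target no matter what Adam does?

1

A0 = {m}
A1: add {k} — k (Eve) has k→m.
A2 = A1; e.g. g (Eve) has no edge into A1. Fixed point.
k enters the attractor at level 1, so Eve can force the target in 1 move from there.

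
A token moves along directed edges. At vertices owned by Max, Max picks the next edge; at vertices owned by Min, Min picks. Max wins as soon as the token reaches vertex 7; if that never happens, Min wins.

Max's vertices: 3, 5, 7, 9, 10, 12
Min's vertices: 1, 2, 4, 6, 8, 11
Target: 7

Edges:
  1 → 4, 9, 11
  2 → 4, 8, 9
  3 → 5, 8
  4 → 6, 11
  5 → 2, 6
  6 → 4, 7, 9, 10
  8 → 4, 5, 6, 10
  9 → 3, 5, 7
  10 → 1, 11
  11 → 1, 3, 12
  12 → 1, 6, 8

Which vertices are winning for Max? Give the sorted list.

A0 = {7}
A1: add {9} — 9 (Max) has 9→7.
A2 = A1; e.g. 1 (Min) can still go to 4. Fixed point.
Max's winning region = {7, 9}.

7, 9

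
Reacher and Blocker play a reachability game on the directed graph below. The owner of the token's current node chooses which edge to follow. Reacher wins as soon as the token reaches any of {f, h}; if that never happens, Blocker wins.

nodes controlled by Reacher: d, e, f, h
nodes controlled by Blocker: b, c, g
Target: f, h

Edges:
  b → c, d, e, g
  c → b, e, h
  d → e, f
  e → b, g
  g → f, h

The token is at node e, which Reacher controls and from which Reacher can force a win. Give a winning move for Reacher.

g

A0 = {f, h}
A1: add {d, g} — d (Reacher) has d→f; g (Blocker): all of {f, h} already in.
A2: add {e} — e (Reacher) has e→g.
A3 = A2; e.g. b (Blocker) can still go to c. Fixed point.
From e, successor g is in the attractor (rank 1); the other successor b is not.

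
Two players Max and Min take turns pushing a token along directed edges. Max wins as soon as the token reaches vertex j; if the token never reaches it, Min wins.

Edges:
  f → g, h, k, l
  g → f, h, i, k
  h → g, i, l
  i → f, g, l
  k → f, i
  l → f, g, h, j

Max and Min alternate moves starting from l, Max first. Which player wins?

Track states (vertex, player-to-move).
A0 = {(j,Max), (j,Min)}
A1: add {(l,Max)}.
(l,Max) ∈ A1 ⇒ Max forces the target.

Max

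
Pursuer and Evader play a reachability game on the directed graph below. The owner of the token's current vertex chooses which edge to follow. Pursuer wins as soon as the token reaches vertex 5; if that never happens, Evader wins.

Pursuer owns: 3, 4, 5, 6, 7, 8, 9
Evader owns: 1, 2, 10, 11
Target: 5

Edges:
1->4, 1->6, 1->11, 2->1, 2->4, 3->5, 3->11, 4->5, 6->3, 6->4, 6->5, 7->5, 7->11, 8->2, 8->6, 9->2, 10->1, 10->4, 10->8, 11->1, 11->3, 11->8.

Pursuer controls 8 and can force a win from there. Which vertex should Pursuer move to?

A0 = {5}
A1: add {3, 4, 6, 7} — 3 (Pursuer) has 3→5; 4 (Pursuer) has 4→5; 6 (Pursuer) has 6→5; 7 (Pursuer) has 7→5.
A2: add {8} — 8 (Pursuer) has 8→6.
A3 = A2; e.g. 1 (Evader) can still go to 11. Fixed point.
From 8, successor 6 is in the attractor (rank 1); the other successor 2 is not.

6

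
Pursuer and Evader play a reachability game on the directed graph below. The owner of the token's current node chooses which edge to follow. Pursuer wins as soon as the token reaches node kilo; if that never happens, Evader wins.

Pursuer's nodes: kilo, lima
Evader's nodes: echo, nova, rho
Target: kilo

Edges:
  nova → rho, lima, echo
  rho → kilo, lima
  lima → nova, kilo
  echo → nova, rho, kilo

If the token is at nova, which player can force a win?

A0 = {kilo}
A1: add {lima} — lima (Pursuer) has lima→kilo.
A2: add {rho} — rho (Evader): all of {kilo, lima} already in.
A3 = A2; e.g. nova (Evader) can still go to echo. Fixed point.
nova never enters the attractor, so Evader can avoid the target forever.

Evader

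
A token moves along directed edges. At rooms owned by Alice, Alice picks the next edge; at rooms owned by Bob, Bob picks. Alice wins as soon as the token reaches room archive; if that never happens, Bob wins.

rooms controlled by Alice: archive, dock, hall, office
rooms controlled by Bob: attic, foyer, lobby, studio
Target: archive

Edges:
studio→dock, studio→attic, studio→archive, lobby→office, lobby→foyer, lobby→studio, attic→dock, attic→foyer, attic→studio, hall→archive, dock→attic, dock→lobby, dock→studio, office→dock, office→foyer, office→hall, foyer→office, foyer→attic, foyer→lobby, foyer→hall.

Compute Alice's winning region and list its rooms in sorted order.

archive, hall, office

A0 = {archive}
A1: add {hall} — hall (Alice) has hall→archive.
A2: add {office} — office (Alice) has office→hall.
A3 = A2; e.g. dock (Alice) has no edge into A2. Fixed point.
Alice's winning region = {archive, hall, office}.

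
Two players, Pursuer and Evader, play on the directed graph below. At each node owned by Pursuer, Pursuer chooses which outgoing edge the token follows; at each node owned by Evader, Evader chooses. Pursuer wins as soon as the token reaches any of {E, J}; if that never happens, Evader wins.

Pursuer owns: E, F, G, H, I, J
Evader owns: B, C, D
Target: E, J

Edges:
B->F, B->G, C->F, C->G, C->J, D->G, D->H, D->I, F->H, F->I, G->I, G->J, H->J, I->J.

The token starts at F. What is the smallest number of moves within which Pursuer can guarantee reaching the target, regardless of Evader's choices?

2

A0 = {E, J}
A1: add {G, H, I} — G (Pursuer) has G→J; H (Pursuer) has H→J; I (Pursuer) has I→J.
A2: add {D, F} — D (Evader): all of {G, H, I} already in; F (Pursuer) has F→H.
F enters the attractor at level 2, so Pursuer can force the target in 2 moves from there.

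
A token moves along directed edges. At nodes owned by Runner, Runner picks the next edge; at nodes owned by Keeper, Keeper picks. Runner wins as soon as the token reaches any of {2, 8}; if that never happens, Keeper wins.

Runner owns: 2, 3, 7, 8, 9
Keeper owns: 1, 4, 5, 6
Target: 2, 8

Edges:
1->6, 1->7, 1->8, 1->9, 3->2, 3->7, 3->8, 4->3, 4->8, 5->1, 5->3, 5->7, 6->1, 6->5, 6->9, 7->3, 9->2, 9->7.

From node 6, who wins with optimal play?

Keeper

A0 = {2, 8}
A1: add {3, 9} — 3 (Runner) has 3→2; 9 (Runner) has 9→2.
A2: add {4, 7} — 4 (Keeper): all of {3, 8} already in; 7 (Runner) has 7→3.
A3 = A2; e.g. 1 (Keeper) can still go to 6. Fixed point.
6 never enters the attractor, so Keeper can avoid the target forever.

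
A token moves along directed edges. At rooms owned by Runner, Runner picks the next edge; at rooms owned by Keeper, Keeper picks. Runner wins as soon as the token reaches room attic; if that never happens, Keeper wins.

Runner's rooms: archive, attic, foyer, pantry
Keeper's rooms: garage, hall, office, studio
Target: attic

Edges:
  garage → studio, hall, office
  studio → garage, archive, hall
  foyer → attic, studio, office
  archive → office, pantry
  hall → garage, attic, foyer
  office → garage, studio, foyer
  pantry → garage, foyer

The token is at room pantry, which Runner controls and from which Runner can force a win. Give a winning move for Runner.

A0 = {attic}
A1: add {foyer} — foyer (Runner) has foyer→attic.
A2: add {pantry} — pantry (Runner) has pantry→foyer.
A3: add {archive} — archive (Runner) has archive→pantry.
A4 = A3; e.g. garage (Keeper) can still go to studio. Fixed point.
From pantry, successor foyer is in the attractor (rank 1); the other successor garage is not.

foyer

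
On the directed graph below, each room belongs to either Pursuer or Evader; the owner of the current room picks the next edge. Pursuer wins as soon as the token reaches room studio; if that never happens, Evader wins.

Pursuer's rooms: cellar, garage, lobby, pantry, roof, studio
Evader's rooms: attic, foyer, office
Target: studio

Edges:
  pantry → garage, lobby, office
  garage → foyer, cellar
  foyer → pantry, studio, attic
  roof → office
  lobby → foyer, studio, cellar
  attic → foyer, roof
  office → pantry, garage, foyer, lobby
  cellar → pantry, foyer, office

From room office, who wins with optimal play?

A0 = {studio}
A1: add {lobby} — lobby (Pursuer) has lobby→studio.
A2: add {pantry} — pantry (Pursuer) has pantry→lobby.
A3: add {cellar} — cellar (Pursuer) has cellar→pantry.
A4: add {garage} — garage (Pursuer) has garage→cellar.
A5 = A4; e.g. foyer (Evader) can still go to attic. Fixed point.
office never enters the attractor, so Evader can avoid the target forever.

Evader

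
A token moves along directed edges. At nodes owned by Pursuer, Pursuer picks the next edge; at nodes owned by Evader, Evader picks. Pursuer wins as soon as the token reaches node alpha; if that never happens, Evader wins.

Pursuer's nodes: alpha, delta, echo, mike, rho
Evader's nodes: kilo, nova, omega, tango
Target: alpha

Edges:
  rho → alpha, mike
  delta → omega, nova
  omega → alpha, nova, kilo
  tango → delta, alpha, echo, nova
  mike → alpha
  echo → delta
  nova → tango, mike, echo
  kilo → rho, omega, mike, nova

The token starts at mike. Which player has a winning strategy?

A0 = {alpha}
A1: add {mike, rho} — rho (Pursuer) has rho→alpha; mike (Pursuer) has mike→alpha.
A2 = A1; e.g. delta (Pursuer) has no edge into A1. Fixed point.
mike ∈ A1, so Pursuer can force the target.

Pursuer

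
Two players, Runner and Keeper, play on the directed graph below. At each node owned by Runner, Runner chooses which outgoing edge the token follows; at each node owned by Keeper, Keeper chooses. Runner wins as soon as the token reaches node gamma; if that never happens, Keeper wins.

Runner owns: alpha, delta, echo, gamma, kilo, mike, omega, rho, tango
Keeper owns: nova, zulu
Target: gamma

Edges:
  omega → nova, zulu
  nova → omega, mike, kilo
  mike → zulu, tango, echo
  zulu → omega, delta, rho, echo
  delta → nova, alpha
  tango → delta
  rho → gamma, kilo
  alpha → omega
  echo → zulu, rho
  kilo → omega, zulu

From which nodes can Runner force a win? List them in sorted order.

echo, gamma, mike, rho

A0 = {gamma}
A1: add {rho} — rho (Runner) has rho→gamma.
A2: add {echo} — echo (Runner) has echo→rho.
A3: add {mike} — mike (Runner) has mike→echo.
A4 = A3; e.g. omega (Runner) has no edge into A3. Fixed point.
Runner's winning region = {echo, gamma, mike, rho}.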